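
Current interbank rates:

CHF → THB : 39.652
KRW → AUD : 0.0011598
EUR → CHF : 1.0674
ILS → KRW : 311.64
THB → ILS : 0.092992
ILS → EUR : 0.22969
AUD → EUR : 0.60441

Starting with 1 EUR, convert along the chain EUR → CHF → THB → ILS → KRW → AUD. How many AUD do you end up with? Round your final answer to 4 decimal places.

1.4226

1 EUR × 1.0674 = 1.0674 CHF
1.0674 CHF × 39.652 = 42.3245448 THB
42.3245448 THB × 0.092992 = 3.9358440700416 ILS
3.9358440700416 ILS × 311.64 = 1226.566445987764224 KRW
1226.566445987764224 KRW × 0.0011598 = 1.4225717640566089469952 AUD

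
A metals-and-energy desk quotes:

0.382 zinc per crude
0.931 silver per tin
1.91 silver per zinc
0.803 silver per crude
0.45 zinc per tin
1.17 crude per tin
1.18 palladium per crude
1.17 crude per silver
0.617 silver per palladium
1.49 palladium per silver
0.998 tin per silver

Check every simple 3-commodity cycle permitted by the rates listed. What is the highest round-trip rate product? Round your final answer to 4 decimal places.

0.9376

silver→tin→crude→silver: 0.998 × 1.17 × 0.803 = 0.93763
silver→tin→zinc→silver: 0.998 × 0.45 × 1.91 = 0.85778
silver→crude→zinc→silver: 1.17 × 0.382 × 1.91 = 0.85366
silver→crude→palladium→silver: 1.17 × 1.18 × 0.617 = 0.85183
Maximum is silver→tin→crude→silver at 0.9376; no arbitrage — every cycle loses value.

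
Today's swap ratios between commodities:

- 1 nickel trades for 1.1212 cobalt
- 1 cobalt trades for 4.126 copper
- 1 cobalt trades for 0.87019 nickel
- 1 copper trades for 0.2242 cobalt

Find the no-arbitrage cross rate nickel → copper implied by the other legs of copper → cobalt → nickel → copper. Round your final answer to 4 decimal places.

Known legs of the cycle: 0.2242 × 0.87019 = 0.195096598
For no arbitrage the full-cycle product must be 1, so the missing rate is 1 / 0.195096598 ≈ 5.125666.

5.1257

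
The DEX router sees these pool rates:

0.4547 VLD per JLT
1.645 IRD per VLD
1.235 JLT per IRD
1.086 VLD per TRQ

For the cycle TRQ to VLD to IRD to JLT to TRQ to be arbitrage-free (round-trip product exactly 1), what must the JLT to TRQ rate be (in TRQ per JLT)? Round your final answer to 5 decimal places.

0.45325

Known legs of the cycle: 1.086 × 1.645 × 1.235 = 2.20629045
For no arbitrage the full-cycle product must be 1, so the missing rate is 1 / 2.20629045 ≈ 0.4532495.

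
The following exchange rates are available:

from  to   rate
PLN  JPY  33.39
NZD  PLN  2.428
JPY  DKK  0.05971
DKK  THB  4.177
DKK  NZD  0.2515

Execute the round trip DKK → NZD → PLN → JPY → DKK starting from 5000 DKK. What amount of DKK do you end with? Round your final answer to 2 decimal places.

5000 DKK × 0.2515 = 1257.5 NZD
1257.5 NZD × 2.428 = 3053.21 PLN
3053.21 PLN × 33.39 = 101946.6819 JPY
101946.6819 JPY × 0.05971 = 6087.236376249 DKK

6087.24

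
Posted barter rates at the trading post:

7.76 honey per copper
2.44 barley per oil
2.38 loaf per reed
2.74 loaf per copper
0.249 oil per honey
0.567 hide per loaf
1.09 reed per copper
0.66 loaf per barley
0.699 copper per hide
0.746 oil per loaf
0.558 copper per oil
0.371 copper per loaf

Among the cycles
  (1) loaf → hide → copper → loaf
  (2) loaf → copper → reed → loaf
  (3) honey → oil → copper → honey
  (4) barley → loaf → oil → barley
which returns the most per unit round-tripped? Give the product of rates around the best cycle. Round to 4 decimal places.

(1) 0.567 × 0.699 × 2.74 = 1.08595
(2) 0.371 × 1.09 × 2.38 = 0.96245
(3) 0.249 × 0.558 × 7.76 = 1.07819
(4) 0.66 × 0.746 × 2.44 = 1.20136
Highest is cycle (4) at 1.2014 (>1, arbitrage).

1.2014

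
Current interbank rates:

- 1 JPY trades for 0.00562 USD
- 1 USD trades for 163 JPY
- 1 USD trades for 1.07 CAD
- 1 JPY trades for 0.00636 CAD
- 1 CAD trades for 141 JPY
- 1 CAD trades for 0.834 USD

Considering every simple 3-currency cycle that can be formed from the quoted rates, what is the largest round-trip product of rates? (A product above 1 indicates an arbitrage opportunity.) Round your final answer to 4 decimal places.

CAD→USD→JPY→CAD: 0.834 × 163 × 0.00636 = 0.86459
CAD→JPY→USD→CAD: 141 × 0.00562 × 1.07 = 0.84789
Maximum is CAD→USD→JPY→CAD at 0.8646; no arbitrage — every cycle loses value.

0.8646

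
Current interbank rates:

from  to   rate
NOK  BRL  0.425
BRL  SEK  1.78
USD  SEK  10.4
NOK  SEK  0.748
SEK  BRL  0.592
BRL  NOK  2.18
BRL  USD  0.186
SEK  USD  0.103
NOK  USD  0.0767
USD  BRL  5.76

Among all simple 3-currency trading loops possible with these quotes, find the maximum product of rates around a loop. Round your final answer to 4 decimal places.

SEK→BRL→USD→SEK: 0.592 × 0.186 × 10.4 = 1.14516
SEK→USD→BRL→SEK: 0.103 × 5.76 × 1.78 = 1.05604
SEK→BRL→NOK→SEK: 0.592 × 2.18 × 0.748 = 0.96534
USD→BRL→NOK→USD: 5.76 × 2.18 × 0.0767 = 0.96311
Maximum is SEK→BRL→USD→SEK at 1.1452; arbitrage exists.

1.1452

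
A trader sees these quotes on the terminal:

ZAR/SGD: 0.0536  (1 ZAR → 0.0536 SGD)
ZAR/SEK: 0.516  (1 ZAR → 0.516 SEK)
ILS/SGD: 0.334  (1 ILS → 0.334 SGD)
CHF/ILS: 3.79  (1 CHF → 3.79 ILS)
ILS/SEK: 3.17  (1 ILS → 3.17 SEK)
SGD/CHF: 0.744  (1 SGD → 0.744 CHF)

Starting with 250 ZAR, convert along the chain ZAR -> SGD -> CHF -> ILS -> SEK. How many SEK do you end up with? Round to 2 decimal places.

250 ZAR × 0.0536 = 13.4 SGD
13.4 SGD × 0.744 = 9.9696 CHF
9.9696 CHF × 3.79 = 37.784784 ILS
37.784784 ILS × 3.17 = 119.77776528 SEK

119.78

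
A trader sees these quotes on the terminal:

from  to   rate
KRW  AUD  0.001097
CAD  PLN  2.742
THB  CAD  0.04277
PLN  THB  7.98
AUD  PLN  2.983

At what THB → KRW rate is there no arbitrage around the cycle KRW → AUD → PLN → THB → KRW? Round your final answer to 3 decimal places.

38.295

Known legs of the cycle: 0.001097 × 2.983 × 7.98 = 0.02611336098
For no arbitrage the full-cycle product must be 1, so the missing rate is 1 / 0.02611336098 ≈ 38.29457.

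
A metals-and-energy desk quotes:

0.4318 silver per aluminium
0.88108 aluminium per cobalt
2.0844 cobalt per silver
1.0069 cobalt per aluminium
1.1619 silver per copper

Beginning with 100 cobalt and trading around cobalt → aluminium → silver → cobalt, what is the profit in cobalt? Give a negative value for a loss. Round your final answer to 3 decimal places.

-20.699

100 cobalt × 0.88108 = 88.108 aluminium
88.108 aluminium × 0.4318 = 38.0450344 silver
38.0450344 silver × 2.0844 = 79.30106970336 cobalt
Net change: 79.30106970336 − 100 = -20.69893029664 cobalt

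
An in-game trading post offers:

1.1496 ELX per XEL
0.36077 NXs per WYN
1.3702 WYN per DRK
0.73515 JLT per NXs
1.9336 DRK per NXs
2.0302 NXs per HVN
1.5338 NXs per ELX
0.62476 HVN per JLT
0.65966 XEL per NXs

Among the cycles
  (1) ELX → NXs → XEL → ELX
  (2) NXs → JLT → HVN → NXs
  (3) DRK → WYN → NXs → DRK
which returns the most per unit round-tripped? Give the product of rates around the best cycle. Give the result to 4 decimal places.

1.1631

(1) 1.5338 × 0.65966 × 1.1496 = 1.16315
(2) 0.73515 × 0.62476 × 2.0302 = 0.93246
(3) 1.3702 × 0.36077 × 1.9336 = 0.95583
Highest is cycle (1) at 1.1631 (>1, arbitrage).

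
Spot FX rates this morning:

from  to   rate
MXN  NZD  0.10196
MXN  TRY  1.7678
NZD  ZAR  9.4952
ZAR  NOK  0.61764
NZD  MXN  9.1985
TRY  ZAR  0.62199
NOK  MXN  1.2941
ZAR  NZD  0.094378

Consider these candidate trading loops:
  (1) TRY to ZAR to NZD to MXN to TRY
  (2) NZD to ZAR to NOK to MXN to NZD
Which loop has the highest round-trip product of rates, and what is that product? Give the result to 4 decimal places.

(1) 0.62199 × 0.094378 × 9.1985 × 1.7678 = 0.95456
(2) 9.4952 × 0.61764 × 1.2941 × 0.10196 = 0.77382
Highest is cycle (1) at 0.9546 (≤1, no arbitrage).

0.9546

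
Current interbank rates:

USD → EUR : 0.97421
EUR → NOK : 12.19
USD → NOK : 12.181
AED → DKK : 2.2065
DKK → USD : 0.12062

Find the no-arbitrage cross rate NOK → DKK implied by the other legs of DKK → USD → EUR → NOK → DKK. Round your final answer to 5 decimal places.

Known legs of the cycle: 0.12062 × 0.97421 × 12.19 = 1.432437272338
For no arbitrage the full-cycle product must be 1, so the missing rate is 1 / 1.432437272338 ≈ 0.6981108.

0.69811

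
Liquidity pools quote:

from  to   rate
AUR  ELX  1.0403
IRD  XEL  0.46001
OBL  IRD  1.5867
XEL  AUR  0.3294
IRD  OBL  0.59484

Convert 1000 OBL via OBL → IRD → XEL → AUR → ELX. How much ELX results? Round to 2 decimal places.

250.12

1000 OBL × 1.5867 = 1586.7 IRD
1586.7 IRD × 0.46001 = 729.897867 XEL
729.897867 XEL × 0.3294 = 240.4283573898 AUR
240.4283573898 AUR × 1.0403 = 250.11762019260894 ELX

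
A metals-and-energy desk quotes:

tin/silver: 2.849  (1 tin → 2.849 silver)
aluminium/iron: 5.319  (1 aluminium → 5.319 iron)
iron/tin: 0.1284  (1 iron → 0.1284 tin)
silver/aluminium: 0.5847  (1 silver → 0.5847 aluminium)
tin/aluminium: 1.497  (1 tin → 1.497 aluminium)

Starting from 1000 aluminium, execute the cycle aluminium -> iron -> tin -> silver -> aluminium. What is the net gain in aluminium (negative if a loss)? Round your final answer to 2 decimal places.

137.68

1000 aluminium × 5.319 = 5319 iron
5319 iron × 0.1284 = 682.9596 tin
682.9596 tin × 2.849 = 1945.7519004 silver
1945.7519004 silver × 0.5847 = 1137.68113616388 aluminium
Net change: 1137.68113616388 − 1000 = 137.68113616388 aluminium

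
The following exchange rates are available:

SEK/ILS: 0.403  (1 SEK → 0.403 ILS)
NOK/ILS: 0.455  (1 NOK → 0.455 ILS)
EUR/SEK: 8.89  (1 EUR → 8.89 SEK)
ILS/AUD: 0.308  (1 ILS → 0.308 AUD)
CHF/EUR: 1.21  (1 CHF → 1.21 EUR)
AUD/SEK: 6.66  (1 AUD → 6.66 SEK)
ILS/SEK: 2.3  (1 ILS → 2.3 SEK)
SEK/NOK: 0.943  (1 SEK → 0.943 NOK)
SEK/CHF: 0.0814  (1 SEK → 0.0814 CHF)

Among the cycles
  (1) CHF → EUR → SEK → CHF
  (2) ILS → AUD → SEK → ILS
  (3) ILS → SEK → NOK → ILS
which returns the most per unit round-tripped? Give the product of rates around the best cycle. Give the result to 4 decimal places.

(1) 1.21 × 8.89 × 0.0814 = 0.87561
(2) 0.308 × 6.66 × 0.403 = 0.82667
(3) 2.3 × 0.943 × 0.455 = 0.98685
Highest is cycle (3) at 0.9868 (≤1, no arbitrage).

0.9868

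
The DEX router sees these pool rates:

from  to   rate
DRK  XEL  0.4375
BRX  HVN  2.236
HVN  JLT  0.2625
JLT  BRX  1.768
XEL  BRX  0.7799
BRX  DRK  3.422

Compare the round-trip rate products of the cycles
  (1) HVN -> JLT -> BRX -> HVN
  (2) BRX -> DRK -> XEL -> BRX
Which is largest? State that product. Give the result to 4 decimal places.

1.1676

(1) 0.2625 × 1.768 × 2.236 = 1.03773
(2) 3.422 × 0.4375 × 0.7799 = 1.16761
Highest is cycle (2) at 1.1676 (>1, arbitrage).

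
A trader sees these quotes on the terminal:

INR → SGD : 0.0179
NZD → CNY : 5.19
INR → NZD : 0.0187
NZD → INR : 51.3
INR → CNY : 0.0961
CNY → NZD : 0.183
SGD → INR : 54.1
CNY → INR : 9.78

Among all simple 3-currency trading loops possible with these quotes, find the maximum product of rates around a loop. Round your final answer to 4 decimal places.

NZD→CNY→INR→NZD: 5.19 × 9.78 × 0.0187 = 0.94918
NZD→INR→CNY→NZD: 51.3 × 0.0961 × 0.183 = 0.90218
Maximum is NZD→CNY→INR→NZD at 0.9492; no arbitrage — every cycle loses value.

0.9492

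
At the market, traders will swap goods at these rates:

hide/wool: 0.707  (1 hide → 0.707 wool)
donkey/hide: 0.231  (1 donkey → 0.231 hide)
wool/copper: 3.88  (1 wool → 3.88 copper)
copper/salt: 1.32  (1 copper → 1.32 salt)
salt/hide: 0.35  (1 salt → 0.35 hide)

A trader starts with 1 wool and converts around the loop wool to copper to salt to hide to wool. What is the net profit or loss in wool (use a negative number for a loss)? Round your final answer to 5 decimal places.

1 wool × 3.88 = 3.88 copper
3.88 copper × 1.32 = 5.1216 salt
5.1216 salt × 0.35 = 1.79256 hide
1.79256 hide × 0.707 = 1.26733992 wool
Net change: 1.26733992 − 1 = 0.26733992 wool

0.26734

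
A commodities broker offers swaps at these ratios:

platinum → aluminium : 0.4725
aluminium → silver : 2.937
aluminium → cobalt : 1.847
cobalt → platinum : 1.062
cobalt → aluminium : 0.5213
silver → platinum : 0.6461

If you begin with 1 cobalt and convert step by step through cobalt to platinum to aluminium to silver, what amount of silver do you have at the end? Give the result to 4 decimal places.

1 cobalt × 1.062 = 1.062 platinum
1.062 platinum × 0.4725 = 0.501795 aluminium
0.501795 aluminium × 2.937 = 1.473771915 silver

1.4738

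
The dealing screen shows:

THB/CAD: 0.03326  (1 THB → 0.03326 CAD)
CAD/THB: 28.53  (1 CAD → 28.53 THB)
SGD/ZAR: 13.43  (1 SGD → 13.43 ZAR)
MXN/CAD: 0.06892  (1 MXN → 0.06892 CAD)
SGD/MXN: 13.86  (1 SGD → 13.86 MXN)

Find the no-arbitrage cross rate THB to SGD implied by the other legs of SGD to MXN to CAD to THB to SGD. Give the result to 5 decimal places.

Known legs of the cycle: 13.86 × 0.06892 × 28.53 = 27.252746136
For no arbitrage the full-cycle product must be 1, so the missing rate is 1 / 27.252746136 ≈ 0.0366935.

0.03669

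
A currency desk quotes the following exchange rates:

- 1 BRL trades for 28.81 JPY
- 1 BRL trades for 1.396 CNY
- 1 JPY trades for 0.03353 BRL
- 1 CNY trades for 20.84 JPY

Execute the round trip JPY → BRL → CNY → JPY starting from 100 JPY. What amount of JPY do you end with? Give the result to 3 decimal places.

100 JPY × 0.03353 = 3.353 BRL
3.353 BRL × 1.396 = 4.680788 CNY
4.680788 CNY × 20.84 = 97.54762192 JPY

97.548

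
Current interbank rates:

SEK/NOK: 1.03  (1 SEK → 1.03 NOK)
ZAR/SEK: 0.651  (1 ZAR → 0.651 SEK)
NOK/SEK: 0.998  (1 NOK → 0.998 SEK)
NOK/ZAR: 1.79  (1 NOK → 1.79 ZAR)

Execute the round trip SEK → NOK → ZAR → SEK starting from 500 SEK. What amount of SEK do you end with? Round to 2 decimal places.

600.12

500 SEK × 1.03 = 515 NOK
515 NOK × 1.79 = 921.85 ZAR
921.85 ZAR × 0.651 = 600.12435 SEK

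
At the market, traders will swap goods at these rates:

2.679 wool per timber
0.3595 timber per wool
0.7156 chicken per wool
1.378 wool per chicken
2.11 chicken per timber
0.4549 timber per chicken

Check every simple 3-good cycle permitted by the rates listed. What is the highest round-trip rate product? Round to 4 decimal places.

wool→timber→chicken→wool: 0.3595 × 2.11 × 1.378 = 1.04528
wool→chicken→timber→wool: 0.7156 × 0.4549 × 2.679 = 0.87209
Maximum is wool→timber→chicken→wool at 1.0453; arbitrage exists.

1.0453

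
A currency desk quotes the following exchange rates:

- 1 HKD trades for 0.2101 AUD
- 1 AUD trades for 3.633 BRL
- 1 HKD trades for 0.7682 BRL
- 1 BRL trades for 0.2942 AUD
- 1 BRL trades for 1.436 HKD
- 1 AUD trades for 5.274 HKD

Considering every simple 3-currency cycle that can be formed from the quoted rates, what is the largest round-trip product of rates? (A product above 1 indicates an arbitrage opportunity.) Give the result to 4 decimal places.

BRL→AUD→HKD→BRL: 0.2942 × 5.274 × 0.7682 = 1.19195
BRL→HKD→AUD→BRL: 1.436 × 0.2101 × 3.633 = 1.09609
Maximum is BRL→AUD→HKD→BRL at 1.1919; arbitrage exists.

1.1919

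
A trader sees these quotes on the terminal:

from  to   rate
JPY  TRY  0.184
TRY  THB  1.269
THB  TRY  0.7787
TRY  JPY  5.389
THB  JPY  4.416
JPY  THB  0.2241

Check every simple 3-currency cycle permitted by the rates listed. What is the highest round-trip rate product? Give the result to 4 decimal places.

THB→JPY→TRY→THB: 4.416 × 0.184 × 1.269 = 1.03112
THB→TRY→JPY→THB: 0.7787 × 5.389 × 0.2241 = 0.94042
Maximum is THB→JPY→TRY→THB at 1.0311; arbitrage exists.

1.0311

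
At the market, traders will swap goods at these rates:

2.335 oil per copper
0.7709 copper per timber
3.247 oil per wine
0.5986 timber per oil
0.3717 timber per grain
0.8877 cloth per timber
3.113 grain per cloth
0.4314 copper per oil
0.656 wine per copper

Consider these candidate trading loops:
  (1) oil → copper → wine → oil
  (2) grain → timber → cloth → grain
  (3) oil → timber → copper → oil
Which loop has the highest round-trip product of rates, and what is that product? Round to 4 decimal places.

(1) 0.4314 × 0.656 × 3.247 = 0.91890
(2) 0.3717 × 0.8877 × 3.113 = 1.02716
(3) 0.5986 × 0.7709 × 2.335 = 1.07751
Highest is cycle (3) at 1.0775 (>1, arbitrage).

1.0775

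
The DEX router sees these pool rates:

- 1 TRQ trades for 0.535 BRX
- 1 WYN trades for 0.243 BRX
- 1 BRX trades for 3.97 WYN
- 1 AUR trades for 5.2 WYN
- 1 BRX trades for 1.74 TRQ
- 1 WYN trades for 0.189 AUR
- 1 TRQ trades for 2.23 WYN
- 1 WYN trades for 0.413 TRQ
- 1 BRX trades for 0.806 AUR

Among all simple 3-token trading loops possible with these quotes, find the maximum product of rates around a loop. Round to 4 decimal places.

1.0185

AUR→WYN→BRX→AUR: 5.2 × 0.243 × 0.806 = 1.01846
TRQ→WYN→BRX→TRQ: 2.23 × 0.243 × 1.74 = 0.94289
TRQ→BRX→WYN→TRQ: 0.535 × 3.97 × 0.413 = 0.87719
Maximum is AUR→WYN→BRX→AUR at 1.0185; arbitrage exists.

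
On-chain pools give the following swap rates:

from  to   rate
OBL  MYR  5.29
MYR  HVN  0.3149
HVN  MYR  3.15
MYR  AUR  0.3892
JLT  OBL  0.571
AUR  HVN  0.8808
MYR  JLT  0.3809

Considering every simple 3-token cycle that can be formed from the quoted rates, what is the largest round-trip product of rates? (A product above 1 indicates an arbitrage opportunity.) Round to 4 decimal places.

OBL→MYR→JLT→OBL: 5.29 × 0.3809 × 0.571 = 1.15054
HVN→MYR→AUR→HVN: 3.15 × 0.3892 × 0.8808 = 1.07984
Maximum is OBL→MYR→JLT→OBL at 1.1505; arbitrage exists.

1.1505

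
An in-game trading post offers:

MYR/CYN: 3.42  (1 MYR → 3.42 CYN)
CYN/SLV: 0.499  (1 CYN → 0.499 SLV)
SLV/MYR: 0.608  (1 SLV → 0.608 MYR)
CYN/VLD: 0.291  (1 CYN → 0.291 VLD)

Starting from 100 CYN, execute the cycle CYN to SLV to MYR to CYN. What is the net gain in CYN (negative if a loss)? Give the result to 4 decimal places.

100 CYN × 0.499 = 49.9 SLV
49.9 SLV × 0.608 = 30.3392 MYR
30.3392 MYR × 3.42 = 103.760064 CYN
Net change: 103.760064 − 100 = 3.760064 CYN

3.7601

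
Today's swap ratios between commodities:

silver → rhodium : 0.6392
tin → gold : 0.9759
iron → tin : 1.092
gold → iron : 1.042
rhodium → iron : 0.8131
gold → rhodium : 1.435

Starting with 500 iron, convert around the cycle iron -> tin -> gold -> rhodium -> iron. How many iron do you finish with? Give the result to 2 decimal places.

621.72

500 iron × 1.092 = 546 tin
546 tin × 0.9759 = 532.8414 gold
532.8414 gold × 1.435 = 764.627409 rhodium
764.627409 rhodium × 0.8131 = 621.7185462579 iron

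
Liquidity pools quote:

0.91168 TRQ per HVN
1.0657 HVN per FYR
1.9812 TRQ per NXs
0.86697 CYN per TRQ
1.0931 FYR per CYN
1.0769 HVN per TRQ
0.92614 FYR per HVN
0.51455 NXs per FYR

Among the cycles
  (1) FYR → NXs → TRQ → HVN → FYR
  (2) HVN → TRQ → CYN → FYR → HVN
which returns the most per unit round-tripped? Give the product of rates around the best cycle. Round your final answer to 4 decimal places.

(1) 0.51455 × 1.9812 × 1.0769 × 0.92614 = 1.01674
(2) 0.91168 × 0.86697 × 1.0931 × 1.0657 = 0.92075
Highest is cycle (1) at 1.0167 (>1, arbitrage).

1.0167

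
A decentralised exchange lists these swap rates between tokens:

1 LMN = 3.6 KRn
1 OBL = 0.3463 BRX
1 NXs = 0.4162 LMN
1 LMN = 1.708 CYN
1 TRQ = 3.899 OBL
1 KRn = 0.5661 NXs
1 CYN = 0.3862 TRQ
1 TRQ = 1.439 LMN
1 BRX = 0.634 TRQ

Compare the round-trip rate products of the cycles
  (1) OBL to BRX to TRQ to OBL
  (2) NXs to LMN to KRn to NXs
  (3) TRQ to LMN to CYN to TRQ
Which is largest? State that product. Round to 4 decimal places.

(1) 0.3463 × 0.634 × 3.899 = 0.85604
(2) 0.4162 × 3.6 × 0.5661 = 0.84820
(3) 1.439 × 1.708 × 0.3862 = 0.94921
Highest is cycle (3) at 0.9492 (≤1, no arbitrage).

0.9492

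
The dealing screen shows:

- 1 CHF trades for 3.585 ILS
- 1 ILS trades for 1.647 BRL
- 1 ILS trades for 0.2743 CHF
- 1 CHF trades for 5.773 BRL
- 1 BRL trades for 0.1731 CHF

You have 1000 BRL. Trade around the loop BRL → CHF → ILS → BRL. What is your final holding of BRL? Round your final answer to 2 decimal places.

1022.07

1000 BRL × 0.1731 = 173.1 CHF
173.1 CHF × 3.585 = 620.5635 ILS
620.5635 ILS × 1.647 = 1022.0680845 BRL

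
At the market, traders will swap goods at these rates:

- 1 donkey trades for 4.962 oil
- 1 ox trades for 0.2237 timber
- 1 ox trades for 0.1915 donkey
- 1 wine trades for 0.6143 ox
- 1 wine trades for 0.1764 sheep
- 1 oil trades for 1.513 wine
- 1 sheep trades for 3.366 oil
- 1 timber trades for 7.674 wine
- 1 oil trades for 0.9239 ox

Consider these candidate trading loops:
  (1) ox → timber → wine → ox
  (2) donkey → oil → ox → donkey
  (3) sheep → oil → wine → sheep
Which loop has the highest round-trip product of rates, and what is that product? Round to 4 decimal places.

(1) 0.2237 × 7.674 × 0.6143 = 1.05455
(2) 4.962 × 0.9239 × 0.1915 = 0.87791
(3) 3.366 × 1.513 × 0.1764 = 0.89836
Highest is cycle (1) at 1.0546 (>1, arbitrage).

1.0546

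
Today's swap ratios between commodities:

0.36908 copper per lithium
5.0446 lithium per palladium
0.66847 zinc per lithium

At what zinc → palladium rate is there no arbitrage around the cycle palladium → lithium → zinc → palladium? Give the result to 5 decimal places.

0.29655

Known legs of the cycle: 5.0446 × 0.66847 = 3.372163762
For no arbitrage the full-cycle product must be 1, so the missing rate is 1 / 3.372163762 ≈ 0.2965455.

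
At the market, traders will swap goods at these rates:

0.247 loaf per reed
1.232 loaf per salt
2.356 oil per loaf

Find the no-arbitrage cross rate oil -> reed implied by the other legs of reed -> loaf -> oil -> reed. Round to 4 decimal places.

1.7184

Known legs of the cycle: 0.247 × 2.356 = 0.581932
For no arbitrage the full-cycle product must be 1, so the missing rate is 1 / 0.581932 ≈ 1.718414.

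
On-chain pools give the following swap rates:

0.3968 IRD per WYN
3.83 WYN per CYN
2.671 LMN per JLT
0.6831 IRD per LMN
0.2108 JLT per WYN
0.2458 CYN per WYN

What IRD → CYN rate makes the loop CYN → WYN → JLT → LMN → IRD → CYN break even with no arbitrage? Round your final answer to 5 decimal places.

0.67885

Known legs of the cycle: 3.83 × 0.2108 × 2.671 × 0.6831 = 1.4730841405764
For no arbitrage the full-cycle product must be 1, so the missing rate is 1 / 1.4730841405764 ≈ 0.6788478.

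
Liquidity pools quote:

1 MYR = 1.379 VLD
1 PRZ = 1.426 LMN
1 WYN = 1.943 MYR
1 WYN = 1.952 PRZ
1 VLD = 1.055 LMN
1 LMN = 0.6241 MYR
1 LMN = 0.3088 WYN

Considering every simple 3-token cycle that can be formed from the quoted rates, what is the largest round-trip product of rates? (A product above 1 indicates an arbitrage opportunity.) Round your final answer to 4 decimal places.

MYR→VLD→LMN→MYR: 1.379 × 1.055 × 0.6241 = 0.90797
WYN→PRZ→LMN→WYN: 1.952 × 1.426 × 0.3088 = 0.85956
Maximum is MYR→VLD→LMN→MYR at 0.9080; no arbitrage — every cycle loses value.

0.9080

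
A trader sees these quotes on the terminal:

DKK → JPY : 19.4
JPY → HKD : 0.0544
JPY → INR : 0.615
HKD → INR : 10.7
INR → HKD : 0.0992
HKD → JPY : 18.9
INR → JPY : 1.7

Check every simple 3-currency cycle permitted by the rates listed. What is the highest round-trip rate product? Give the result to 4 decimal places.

1.1531

HKD→JPY→INR→HKD: 18.9 × 0.615 × 0.0992 = 1.15305
HKD→INR→JPY→HKD: 10.7 × 1.7 × 0.0544 = 0.98954
Maximum is HKD→JPY→INR→HKD at 1.1531; arbitrage exists.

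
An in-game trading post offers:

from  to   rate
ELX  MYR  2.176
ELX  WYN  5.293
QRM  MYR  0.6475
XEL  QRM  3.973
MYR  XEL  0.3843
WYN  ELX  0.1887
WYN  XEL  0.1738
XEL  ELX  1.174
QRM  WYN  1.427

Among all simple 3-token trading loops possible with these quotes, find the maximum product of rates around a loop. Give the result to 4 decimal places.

1.0800

XEL→ELX→WYN→XEL: 1.174 × 5.293 × 0.1738 = 1.07999
XEL→QRM→MYR→XEL: 3.973 × 0.6475 × 0.3843 = 0.98862
XEL→QRM→WYN→XEL: 3.973 × 1.427 × 0.1738 = 0.98535
XEL→ELX→MYR→XEL: 1.174 × 2.176 × 0.3843 = 0.98174
Maximum is XEL→ELX→WYN→XEL at 1.0800; arbitrage exists.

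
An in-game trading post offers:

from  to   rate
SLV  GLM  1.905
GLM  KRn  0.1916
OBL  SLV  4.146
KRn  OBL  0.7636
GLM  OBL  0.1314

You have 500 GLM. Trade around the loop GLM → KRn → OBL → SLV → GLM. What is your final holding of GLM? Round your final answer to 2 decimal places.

577.77

500 GLM × 0.1916 = 95.8 KRn
95.8 KRn × 0.7636 = 73.15288 OBL
73.15288 OBL × 4.146 = 303.29184048 SLV
303.29184048 SLV × 1.905 = 577.7709561144 GLM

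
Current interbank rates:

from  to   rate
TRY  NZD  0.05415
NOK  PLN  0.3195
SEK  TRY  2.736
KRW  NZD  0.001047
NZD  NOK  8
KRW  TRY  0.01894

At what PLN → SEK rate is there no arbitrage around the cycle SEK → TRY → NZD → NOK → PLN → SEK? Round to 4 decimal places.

2.6407

Known legs of the cycle: 2.736 × 0.05415 × 8 × 0.3195 = 0.3786826464
For no arbitrage the full-cycle product must be 1, so the missing rate is 1 / 0.3786826464 ≈ 2.640734.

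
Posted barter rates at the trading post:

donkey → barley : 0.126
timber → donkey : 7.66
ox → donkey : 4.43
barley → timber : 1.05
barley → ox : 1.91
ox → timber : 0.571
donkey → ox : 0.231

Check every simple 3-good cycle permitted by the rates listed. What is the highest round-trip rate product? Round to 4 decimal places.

1.0661

barley→ox→donkey→barley: 1.91 × 4.43 × 0.126 = 1.06612
barley→timber→donkey→barley: 1.05 × 7.66 × 0.126 = 1.01342
timber→donkey→ox→timber: 7.66 × 0.231 × 0.571 = 1.01036
Maximum is barley→ox→donkey→barley at 1.0661; arbitrage exists.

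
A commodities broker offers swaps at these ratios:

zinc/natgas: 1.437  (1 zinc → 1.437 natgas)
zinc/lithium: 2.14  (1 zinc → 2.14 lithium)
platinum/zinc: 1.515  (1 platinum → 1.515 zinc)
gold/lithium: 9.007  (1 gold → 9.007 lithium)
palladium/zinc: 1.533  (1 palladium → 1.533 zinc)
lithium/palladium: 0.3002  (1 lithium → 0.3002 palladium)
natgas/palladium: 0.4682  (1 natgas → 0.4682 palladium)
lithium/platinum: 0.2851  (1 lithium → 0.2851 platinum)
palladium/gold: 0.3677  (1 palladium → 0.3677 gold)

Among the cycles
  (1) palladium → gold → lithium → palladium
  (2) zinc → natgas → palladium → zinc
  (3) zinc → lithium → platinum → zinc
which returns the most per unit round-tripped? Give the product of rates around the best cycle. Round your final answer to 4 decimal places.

1.0314

(1) 0.3677 × 9.007 × 0.3002 = 0.99422
(2) 1.437 × 0.4682 × 1.533 = 1.03141
(3) 2.14 × 0.2851 × 1.515 = 0.92432
Highest is cycle (2) at 1.0314 (>1, arbitrage).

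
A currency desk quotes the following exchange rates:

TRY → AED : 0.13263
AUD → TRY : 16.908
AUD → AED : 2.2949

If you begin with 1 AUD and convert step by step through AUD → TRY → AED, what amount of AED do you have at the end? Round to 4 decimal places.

1 AUD × 16.908 = 16.908 TRY
16.908 TRY × 0.13263 = 2.24250804 AED

2.2425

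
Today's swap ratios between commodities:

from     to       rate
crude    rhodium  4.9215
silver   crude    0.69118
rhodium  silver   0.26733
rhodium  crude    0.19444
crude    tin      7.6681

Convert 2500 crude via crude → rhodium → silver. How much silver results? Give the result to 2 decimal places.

2500 crude × 4.9215 = 12303.75 rhodium
12303.75 rhodium × 0.26733 = 3289.1614875 silver

3289.16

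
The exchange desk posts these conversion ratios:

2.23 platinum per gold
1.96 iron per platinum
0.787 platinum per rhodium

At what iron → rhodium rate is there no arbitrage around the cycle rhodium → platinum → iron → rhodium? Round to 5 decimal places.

0.64829

Known legs of the cycle: 0.787 × 1.96 = 1.54252
For no arbitrage the full-cycle product must be 1, so the missing rate is 1 / 1.54252 ≈ 0.6482898.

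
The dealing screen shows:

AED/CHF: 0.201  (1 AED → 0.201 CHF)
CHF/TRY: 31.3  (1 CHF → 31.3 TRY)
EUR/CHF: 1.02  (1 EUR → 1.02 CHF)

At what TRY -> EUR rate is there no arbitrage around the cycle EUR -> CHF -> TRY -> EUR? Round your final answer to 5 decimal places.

0.03132

Known legs of the cycle: 1.02 × 31.3 = 31.926
For no arbitrage the full-cycle product must be 1, so the missing rate is 1 / 31.926 ≈ 0.0313224.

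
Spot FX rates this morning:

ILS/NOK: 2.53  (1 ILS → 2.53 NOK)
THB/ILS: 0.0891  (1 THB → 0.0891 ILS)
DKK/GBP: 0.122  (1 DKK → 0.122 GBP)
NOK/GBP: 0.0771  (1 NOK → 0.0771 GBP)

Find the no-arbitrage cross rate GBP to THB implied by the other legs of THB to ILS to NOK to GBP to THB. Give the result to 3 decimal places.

Known legs of the cycle: 0.0891 × 2.53 × 0.0771 = 0.0173801133
For no arbitrage the full-cycle product must be 1, so the missing rate is 1 / 0.0173801133 ≈ 57.53702.

57.537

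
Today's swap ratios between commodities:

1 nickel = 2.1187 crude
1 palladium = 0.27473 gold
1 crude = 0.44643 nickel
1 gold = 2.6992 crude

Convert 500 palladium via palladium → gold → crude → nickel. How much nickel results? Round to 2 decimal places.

165.53

500 palladium × 0.27473 = 137.365 gold
137.365 gold × 2.6992 = 370.775608 crude
370.775608 crude × 0.44643 = 165.52535467944 nickel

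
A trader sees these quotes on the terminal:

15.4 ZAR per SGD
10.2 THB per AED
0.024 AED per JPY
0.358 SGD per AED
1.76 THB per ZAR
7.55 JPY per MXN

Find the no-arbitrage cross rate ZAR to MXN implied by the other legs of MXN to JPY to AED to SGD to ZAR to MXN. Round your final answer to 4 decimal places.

1.0010

Known legs of the cycle: 7.55 × 0.024 × 0.358 × 15.4 = 0.99899184
For no arbitrage the full-cycle product must be 1, so the missing rate is 1 / 0.99899184 ≈ 1.001009.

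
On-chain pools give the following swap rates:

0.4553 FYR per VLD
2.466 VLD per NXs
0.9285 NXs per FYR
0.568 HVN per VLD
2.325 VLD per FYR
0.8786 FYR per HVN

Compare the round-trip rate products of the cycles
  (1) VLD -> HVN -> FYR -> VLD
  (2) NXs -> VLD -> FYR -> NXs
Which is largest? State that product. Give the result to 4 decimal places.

1.1603

(1) 0.568 × 0.8786 × 2.325 = 1.16028
(2) 2.466 × 0.4553 × 0.9285 = 1.04249
Highest is cycle (1) at 1.1603 (>1, arbitrage).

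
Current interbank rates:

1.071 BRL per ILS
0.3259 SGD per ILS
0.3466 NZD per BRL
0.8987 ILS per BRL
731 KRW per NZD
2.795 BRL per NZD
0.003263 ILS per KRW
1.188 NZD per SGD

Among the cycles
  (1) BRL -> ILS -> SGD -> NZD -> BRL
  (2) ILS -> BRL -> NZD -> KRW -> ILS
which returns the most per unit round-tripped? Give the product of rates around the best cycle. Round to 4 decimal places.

0.9725

(1) 0.8987 × 0.3259 × 1.188 × 2.795 = 0.97252
(2) 1.071 × 0.3466 × 731 × 0.003263 = 0.88543
Highest is cycle (1) at 0.9725 (≤1, no arbitrage).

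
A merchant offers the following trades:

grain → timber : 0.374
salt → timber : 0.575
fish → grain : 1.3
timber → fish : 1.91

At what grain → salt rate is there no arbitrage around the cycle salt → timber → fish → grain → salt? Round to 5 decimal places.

Known legs of the cycle: 0.575 × 1.91 × 1.3 = 1.427725
For no arbitrage the full-cycle product must be 1, so the missing rate is 1 / 1.427725 ≈ 0.7004150.

0.70041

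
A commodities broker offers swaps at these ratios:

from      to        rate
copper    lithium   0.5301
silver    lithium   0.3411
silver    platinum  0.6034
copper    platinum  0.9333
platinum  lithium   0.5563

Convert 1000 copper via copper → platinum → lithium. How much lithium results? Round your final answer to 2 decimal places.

519.19

1000 copper × 0.9333 = 933.3 platinum
933.3 platinum × 0.5563 = 519.19479 lithium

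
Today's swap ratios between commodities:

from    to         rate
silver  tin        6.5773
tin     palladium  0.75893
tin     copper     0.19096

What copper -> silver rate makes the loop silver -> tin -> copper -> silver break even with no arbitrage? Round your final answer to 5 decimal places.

0.79618

Known legs of the cycle: 6.5773 × 0.19096 = 1.256001208
For no arbitrage the full-cycle product must be 1, so the missing rate is 1 / 1.256001208 ≈ 0.7961776.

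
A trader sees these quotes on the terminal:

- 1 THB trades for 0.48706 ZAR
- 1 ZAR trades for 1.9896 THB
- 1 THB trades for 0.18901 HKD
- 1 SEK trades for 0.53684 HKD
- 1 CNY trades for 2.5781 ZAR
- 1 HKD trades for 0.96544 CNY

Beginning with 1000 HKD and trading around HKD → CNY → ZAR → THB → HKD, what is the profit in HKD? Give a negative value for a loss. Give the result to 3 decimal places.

1000 HKD × 0.96544 = 965.44 CNY
965.44 CNY × 2.5781 = 2489.000864 ZAR
2489.000864 ZAR × 1.9896 = 4952.1161190144 THB
4952.1161190144 THB × 0.18901 = 935.999467654911744 HKD
Net change: 935.999467654911744 − 1000 = -64.000532345088256 HKD

-64.001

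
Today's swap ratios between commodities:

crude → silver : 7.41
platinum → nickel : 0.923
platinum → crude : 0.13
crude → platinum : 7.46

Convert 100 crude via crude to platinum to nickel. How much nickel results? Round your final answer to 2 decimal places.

100 crude × 7.46 = 746 platinum
746 platinum × 0.923 = 688.558 nickel

688.56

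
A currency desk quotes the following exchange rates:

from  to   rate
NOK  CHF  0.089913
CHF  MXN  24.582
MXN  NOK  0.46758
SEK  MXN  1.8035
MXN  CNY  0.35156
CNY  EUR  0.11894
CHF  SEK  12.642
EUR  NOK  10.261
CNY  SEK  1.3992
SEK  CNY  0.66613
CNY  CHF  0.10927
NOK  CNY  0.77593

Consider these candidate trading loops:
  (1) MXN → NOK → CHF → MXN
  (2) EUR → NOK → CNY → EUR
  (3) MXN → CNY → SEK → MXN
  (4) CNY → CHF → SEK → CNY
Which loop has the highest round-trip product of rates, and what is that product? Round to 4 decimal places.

(1) 0.46758 × 0.089913 × 24.582 = 1.03346
(2) 10.261 × 0.77593 × 0.11894 = 0.94698
(3) 0.35156 × 1.3992 × 1.8035 = 0.88715
(4) 0.10927 × 12.642 × 0.66613 = 0.92019
Highest is cycle (1) at 1.0335 (>1, arbitrage).

1.0335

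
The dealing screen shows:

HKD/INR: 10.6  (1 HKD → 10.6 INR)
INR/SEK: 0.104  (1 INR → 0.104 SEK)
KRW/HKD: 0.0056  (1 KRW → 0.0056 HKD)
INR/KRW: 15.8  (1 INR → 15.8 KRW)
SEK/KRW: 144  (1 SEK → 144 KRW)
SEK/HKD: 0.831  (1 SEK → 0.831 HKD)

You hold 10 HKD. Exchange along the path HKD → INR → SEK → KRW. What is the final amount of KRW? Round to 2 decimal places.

10 HKD × 10.6 = 106 INR
106 INR × 0.104 = 11.024 SEK
11.024 SEK × 144 = 1587.456 KRW

1587.46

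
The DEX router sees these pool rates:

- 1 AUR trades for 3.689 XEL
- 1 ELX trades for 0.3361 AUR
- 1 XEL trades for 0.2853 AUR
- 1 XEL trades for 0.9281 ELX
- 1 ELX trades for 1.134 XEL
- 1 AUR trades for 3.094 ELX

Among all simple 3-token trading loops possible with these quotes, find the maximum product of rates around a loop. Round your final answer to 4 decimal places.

1.1507

XEL→ELX→AUR→XEL: 0.9281 × 0.3361 × 3.689 = 1.15073
XEL→AUR→ELX→XEL: 0.2853 × 3.094 × 1.134 = 1.00100
Maximum is XEL→ELX→AUR→XEL at 1.1507; arbitrage exists.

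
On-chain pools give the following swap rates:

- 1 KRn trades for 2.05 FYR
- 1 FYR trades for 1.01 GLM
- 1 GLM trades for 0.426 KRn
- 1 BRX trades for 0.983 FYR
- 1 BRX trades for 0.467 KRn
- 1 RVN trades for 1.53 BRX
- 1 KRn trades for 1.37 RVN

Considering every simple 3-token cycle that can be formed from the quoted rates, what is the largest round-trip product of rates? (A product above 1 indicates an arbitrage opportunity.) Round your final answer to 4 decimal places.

0.9789

RVN→BRX→KRn→RVN: 1.53 × 0.467 × 1.37 = 0.97888
FYR→GLM→KRn→FYR: 1.01 × 0.426 × 2.05 = 0.88203
Maximum is RVN→BRX→KRn→RVN at 0.9789; no arbitrage — every cycle loses value.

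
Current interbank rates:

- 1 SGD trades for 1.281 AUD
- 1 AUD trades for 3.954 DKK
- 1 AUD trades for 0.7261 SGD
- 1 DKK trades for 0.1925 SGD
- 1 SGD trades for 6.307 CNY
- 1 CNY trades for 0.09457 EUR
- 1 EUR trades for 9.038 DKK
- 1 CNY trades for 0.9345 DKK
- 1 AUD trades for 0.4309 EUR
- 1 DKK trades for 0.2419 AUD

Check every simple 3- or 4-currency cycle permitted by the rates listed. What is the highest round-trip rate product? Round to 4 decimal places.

1.1346

SGD→CNY→DKK→SGD: 6.307 × 0.9345 × 0.1925 = 1.13457
SGD→CNY→EUR→DKK→SGD: 6.307 × 0.09457 × 9.038 × 0.1925 = 1.03772
AUD→SGD→CNY→DKK→AUD: 0.7261 × 6.307 × 0.9345 × 0.2419 = 1.03522
AUD→DKK→SGD→AUD: 3.954 × 0.1925 × 1.281 = 0.97503
AUD→EUR→DKK→SGD→AUD: 0.4309 × 9.038 × 0.1925 × 1.281 = 0.96035
AUD→EUR→DKK→AUD: 0.4309 × 9.038 × 0.2419 = 0.94207
Maximum is SGD→CNY→DKK→SGD at 1.1346; arbitrage exists.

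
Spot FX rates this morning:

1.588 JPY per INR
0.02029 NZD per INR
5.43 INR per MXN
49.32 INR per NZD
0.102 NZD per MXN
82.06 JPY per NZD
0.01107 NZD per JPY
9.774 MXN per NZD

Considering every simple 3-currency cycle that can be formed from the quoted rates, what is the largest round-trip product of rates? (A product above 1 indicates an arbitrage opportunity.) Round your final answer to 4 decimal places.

1.0768

MXN→INR→NZD→MXN: 5.43 × 0.02029 × 9.774 = 1.07685
JPY→NZD→INR→JPY: 0.01107 × 49.32 × 1.588 = 0.86700
Maximum is MXN→INR→NZD→MXN at 1.0768; arbitrage exists.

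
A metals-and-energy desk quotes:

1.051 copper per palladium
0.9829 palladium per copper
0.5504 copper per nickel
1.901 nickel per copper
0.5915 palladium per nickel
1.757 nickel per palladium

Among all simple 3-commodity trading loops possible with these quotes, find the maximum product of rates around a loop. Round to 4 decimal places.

1.1818

palladium→copper→nickel→palladium: 1.051 × 1.901 × 0.5915 = 1.18179
palladium→nickel→copper→palladium: 1.757 × 0.5504 × 0.9829 = 0.95052
Maximum is palladium→copper→nickel→palladium at 1.1818; arbitrage exists.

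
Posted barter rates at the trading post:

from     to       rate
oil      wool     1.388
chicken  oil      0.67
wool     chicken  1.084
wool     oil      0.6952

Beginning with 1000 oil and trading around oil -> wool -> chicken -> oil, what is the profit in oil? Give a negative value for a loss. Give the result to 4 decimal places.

8.0766

1000 oil × 1.388 = 1388 wool
1388 wool × 1.084 = 1504.592 chicken
1504.592 chicken × 0.67 = 1008.07664 oil
Net change: 1008.07664 − 1000 = 8.07664 oil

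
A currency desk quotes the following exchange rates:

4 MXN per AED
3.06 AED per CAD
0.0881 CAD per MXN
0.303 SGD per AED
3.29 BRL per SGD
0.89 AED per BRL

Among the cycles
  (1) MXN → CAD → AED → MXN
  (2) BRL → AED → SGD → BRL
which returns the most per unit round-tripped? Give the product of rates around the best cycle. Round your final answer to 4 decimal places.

(1) 0.0881 × 3.06 × 4 = 1.07834
(2) 0.89 × 0.303 × 3.29 = 0.88721
Highest is cycle (1) at 1.0783 (>1, arbitrage).

1.0783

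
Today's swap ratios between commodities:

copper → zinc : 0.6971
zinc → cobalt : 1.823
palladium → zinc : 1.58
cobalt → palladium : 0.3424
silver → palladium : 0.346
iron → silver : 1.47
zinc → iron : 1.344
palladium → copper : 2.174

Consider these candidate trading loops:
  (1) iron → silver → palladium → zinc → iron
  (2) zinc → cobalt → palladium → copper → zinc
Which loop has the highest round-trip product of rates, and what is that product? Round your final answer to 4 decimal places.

(1) 1.47 × 0.346 × 1.58 × 1.344 = 1.08006
(2) 1.823 × 0.3424 × 2.174 × 0.6971 = 0.94596
Highest is cycle (1) at 1.0801 (>1, arbitrage).

1.0801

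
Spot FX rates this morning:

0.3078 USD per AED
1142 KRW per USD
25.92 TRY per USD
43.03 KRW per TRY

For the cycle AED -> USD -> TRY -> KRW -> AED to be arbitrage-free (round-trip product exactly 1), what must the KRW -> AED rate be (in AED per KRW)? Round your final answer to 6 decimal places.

Known legs of the cycle: 0.3078 × 25.92 × 43.03 = 343.30091328
For no arbitrage the full-cycle product must be 1, so the missing rate is 1 / 343.30091328 ≈ 0.00291290.

0.002913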